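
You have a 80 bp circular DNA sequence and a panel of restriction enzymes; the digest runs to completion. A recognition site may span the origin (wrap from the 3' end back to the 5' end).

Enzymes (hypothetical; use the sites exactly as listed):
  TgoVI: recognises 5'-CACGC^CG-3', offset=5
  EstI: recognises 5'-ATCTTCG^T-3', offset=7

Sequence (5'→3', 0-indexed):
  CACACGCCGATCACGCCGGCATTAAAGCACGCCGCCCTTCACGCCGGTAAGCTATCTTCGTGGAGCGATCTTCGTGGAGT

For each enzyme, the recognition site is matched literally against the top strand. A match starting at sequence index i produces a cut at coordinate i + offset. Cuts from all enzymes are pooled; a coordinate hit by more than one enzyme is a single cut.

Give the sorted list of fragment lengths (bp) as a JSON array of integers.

Site scan:
  TgoVI CACGCCG/5: at [2, 11, 27, 39] ⇒ [7, 16, 32, 44]
  EstI ATCTTCGT/7: at [53, 67] ⇒ [60, 74]

Pooled cuts: [7, 16, 32, 44, 60, 74]

Fragments:
  7→16: 9 bp
  16→32: 16 bp
  32→44: 12 bp
  44→60: 16 bp
  60→74: 14 bp
  74→7 (wrap): 80-74+7 = 13 bp

[9,12,13,14,16,16]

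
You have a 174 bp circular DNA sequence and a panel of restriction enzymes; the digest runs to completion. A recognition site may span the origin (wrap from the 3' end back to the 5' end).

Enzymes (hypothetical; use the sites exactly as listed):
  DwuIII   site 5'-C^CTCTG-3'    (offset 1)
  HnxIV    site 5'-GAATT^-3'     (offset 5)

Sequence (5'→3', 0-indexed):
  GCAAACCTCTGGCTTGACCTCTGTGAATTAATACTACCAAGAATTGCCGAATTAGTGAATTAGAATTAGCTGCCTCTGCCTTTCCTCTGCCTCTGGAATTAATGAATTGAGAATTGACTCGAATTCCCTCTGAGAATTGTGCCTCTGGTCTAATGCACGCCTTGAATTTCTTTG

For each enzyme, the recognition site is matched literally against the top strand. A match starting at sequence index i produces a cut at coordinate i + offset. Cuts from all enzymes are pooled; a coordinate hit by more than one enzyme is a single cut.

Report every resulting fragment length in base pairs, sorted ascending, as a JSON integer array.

[2,4,6,6,6,7,8,8,8,10,10,11,11,11,12,12,16,26]

Site scan:
  DwuIII (CCTCTG, off=1): starts [5, 17, 72, 83, 89, 126, 141] → cuts [6, 18, 73, 84, 90, 127, 142]
  HnxIV (GAATT, off=5): starts [24, 40, 48, 56, 62, 95, 103, 110, 120, 133, 163] → cuts [29, 45, 53, 61, 67, 100, 108, 115, 125, 138, 168]

All cut coordinates (distinct, sorted): [6, 18, 29, 45, 53, 61, 67, 73, 84, 90, 100, 108, 115, 125, 127, 138, 142, 168]

Fragments:
  6→18: 12 bp
  18→29: 11 bp
  29→45: 16 bp
  45→53: 8 bp
  53→61: 8 bp
  61→67: 6 bp
  67→73: 6 bp
  73→84: 11 bp
  84→90: 6 bp
  90→100: 10 bp
  100→108: 8 bp
  108→115: 7 bp
  115→125: 10 bp
  125→127: 2 bp
  127→138: 11 bp
  138→142: 4 bp
  142→168: 26 bp
  168→6 (wrap): 174-168+6 = 12 bp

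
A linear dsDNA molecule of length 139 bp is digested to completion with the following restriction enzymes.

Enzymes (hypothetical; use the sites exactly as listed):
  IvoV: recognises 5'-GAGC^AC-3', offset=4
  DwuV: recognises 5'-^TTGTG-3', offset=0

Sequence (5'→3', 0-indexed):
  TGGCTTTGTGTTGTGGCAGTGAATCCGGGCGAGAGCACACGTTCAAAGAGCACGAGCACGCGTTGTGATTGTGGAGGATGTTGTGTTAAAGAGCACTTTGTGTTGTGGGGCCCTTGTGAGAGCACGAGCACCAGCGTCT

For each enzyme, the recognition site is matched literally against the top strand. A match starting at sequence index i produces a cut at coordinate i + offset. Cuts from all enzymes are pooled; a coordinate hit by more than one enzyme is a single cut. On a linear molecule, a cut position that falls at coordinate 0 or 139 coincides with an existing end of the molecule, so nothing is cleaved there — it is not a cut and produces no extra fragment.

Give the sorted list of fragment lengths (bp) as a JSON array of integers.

Scan for sites:
  IvoV GAGCAC/4: at [32, 47, 53, 90, 119, 125] ⇒ [36, 51, 57, 94, 123, 129]
  DwuV TTGTG/0: at [5, 10, 62, 68, 80, 97, 102, 113] ⇒ [5, 10, 62, 68, 80, 97, 102, 113]

All cut coordinates (distinct, sorted): [5, 10, 36, 51, 57, 62, 68, 80, 94, 97, 102, 113, 123, 129]

Fragment lengths:
  [0,5): 5 bp
  [5,10): 5 bp
  [10,36): 26 bp
  [36,51): 15 bp
  [51,57): 6 bp
  [57,62): 5 bp
  [62,68): 6 bp
  [68,80): 12 bp
  [80,94): 14 bp
  [94,97): 3 bp
  [97,102): 5 bp
  [102,113): 11 bp
  [113,123): 10 bp
  [123,129): 6 bp
  [129,139): 10 bp

[3,5,5,5,5,6,6,6,10,10,11,12,14,15,26]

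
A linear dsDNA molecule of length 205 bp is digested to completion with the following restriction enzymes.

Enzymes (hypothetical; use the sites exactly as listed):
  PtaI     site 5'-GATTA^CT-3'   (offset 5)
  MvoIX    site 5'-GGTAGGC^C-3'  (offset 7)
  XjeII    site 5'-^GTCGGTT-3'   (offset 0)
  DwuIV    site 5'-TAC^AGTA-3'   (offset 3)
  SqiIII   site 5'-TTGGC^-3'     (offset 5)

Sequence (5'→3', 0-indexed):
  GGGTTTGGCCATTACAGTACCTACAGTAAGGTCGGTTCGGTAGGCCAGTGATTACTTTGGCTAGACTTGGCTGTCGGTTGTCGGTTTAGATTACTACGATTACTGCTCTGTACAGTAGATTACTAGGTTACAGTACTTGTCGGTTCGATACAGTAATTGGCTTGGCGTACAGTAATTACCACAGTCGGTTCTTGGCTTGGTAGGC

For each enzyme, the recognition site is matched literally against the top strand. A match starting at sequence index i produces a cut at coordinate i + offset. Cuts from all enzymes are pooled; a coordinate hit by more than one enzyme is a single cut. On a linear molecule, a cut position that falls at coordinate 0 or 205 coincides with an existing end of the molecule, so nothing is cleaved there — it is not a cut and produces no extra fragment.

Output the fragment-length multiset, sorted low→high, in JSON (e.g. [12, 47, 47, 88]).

Scan for sites:
  PtaI GATTACT/5: at [49, 88, 97, 117] ⇒ [54, 93, 102, 122]
  MvoIX GGTAGGCC/7: at [38] ⇒ [45]
  XjeII GTCGGTT/0: at [30, 72, 79, 138, 183] ⇒ [30, 72, 79, 138, 183]
  DwuIV TACAGTA/3: at [12, 21, 110, 128, 148, 167] ⇒ [15, 24, 113, 131, 151, 170]
  SqiIII TTGGC/5: at [4, 56, 66, 156, 161, 191] ⇒ [9, 61, 71, 161, 166, 196]

All cut coordinates (distinct, sorted): [9, 15, 24, 30, 45, 54, 61, 71, 72, 79, 93, 102, 113, 122, 131, 138, 151, 161, 166, 170, 183, 196]

Fragment lengths:
  [0,9): 9 bp
  [9,15): 6 bp
  [15,24): 9 bp
  [24,30): 6 bp
  [30,45): 15 bp
  [45,54): 9 bp
  [54,61): 7 bp
  [61,71): 10 bp
  [71,72): 1 bp
  [72,79): 7 bp
  [79,93): 14 bp
  [93,102): 9 bp
  [102,113): 11 bp
  [113,122): 9 bp
  [122,131): 9 bp
  [131,138): 7 bp
  [138,151): 13 bp
  [151,161): 10 bp
  [161,166): 5 bp
  [166,170): 4 bp
  [170,183): 13 bp
  [183,196): 13 bp
  [196,205): 9 bp

[1,4,5,6,6,7,7,7,9,9,9,9,9,9,9,10,10,11,13,13,13,14,15]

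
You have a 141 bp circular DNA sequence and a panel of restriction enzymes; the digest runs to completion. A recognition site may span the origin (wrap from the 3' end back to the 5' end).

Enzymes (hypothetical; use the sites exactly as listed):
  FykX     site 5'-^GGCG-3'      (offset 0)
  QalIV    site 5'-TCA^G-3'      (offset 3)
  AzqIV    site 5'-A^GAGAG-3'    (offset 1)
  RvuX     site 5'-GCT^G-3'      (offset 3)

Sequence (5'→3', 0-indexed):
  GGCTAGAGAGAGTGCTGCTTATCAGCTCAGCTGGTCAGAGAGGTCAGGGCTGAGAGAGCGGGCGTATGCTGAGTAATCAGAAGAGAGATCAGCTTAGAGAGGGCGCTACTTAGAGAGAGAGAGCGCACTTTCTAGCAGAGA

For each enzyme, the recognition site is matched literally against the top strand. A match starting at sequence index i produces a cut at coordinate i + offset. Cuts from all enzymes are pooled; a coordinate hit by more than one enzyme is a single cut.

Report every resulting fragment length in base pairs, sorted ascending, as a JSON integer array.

[2,2,2,2,2,3,3,5,5,5,5,5,7,8,9,9,9,9,9,10,11,19]

Per-enzyme occurrences:
  FykX GGCG/0: at [60, 101] ⇒ [60, 101]
  QalIV TCAG/3: at [21, 26, 34, 43, 76, 88] ⇒ [24, 29, 37, 46, 79, 91]
  AzqIV AGAGAG/1: at [4, 6, 36, 52, 81, 95, 111, 113, 115, 117, 136] ⇒ [5, 7, 37, 53, 82, 96, 112, 114, 116, 118, 137]
  RvuX GCTG/3: at [13, 29, 48, 67] ⇒ [16, 32, 51, 70]

All cut coordinates (distinct, sorted): [5, 7, 16, 24, 29, 32, 37, 46, 51, 53, 60, 70, 79, 82, 91, 96, 101, 112, 114, 116, 118, 137]

Fragments:
  5→7: 2 bp
  7→16: 9 bp
  16→24: 8 bp
  24→29: 5 bp
  29→32: 3 bp
  32→37: 5 bp
  37→46: 9 bp
  46→51: 5 bp
  51→53: 2 bp
  53→60: 7 bp
  60→70: 10 bp
  70→79: 9 bp
  79→82: 3 bp
  82→91: 9 bp
  91→96: 5 bp
  96→101: 5 bp
  101→112: 11 bp
  112→114: 2 bp
  114→116: 2 bp
  116→118: 2 bp
  118→137: 19 bp
  137→5 (wrap): 141-137+5 = 9 bp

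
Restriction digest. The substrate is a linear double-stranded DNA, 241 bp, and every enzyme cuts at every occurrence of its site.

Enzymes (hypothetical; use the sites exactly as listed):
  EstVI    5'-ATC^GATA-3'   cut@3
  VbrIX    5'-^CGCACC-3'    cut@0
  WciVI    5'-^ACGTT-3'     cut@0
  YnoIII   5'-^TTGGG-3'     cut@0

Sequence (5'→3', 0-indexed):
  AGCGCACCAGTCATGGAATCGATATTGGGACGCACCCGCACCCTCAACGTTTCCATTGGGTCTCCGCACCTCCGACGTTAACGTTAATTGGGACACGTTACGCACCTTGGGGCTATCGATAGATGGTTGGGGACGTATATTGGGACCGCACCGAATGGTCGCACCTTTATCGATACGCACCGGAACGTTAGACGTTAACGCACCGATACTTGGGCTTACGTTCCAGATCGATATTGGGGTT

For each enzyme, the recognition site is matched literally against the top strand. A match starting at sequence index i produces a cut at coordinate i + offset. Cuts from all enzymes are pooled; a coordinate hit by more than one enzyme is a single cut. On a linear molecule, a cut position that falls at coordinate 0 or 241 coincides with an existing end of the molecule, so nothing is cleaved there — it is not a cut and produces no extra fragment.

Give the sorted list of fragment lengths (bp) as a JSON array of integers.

[2,4,4,4,6,6,6,6,6,7,7,7,7,7,8,8,9,9,9,9,10,10,11,11,12,12,13,13,18]

Scan for sites:
  EstVI ATCGATA/3: at [17, 114, 168, 226] ⇒ [20, 117, 171, 229]
  VbrIX CGCACC/0: at [2, 30, 36, 64, 100, 146, 159, 175, 198] ⇒ [2, 30, 36, 64, 100, 146, 159, 175, 198]
  WciVI ACGTT/0: at [46, 74, 80, 94, 184, 191, 217] ⇒ [46, 74, 80, 94, 184, 191, 217]
  YnoIII TTGGG/0: at [24, 55, 87, 106, 126, 139, 209, 233] ⇒ [24, 55, 87, 106, 126, 139, 209, 233]

Pooled cuts: [2, 20, 24, 30, 36, 46, 55, 64, 74, 80, 87, 94, 100, 106, 117, 126, 139, 146, 159, 171, 175, 184, 191, 198, 209, 217, 229, 233]

Fragments:
  [0,2): 2 bp
  [2,20): 18 bp
  [20,24): 4 bp
  [24,30): 6 bp
  [30,36): 6 bp
  [36,46): 10 bp
  [46,55): 9 bp
  [55,64): 9 bp
  [64,74): 10 bp
  [74,80): 6 bp
  [80,87): 7 bp
  [87,94): 7 bp
  [94,100): 6 bp
  [100,106): 6 bp
  [106,117): 11 bp
  [117,126): 9 bp
  [126,139): 13 bp
  [139,146): 7 bp
  [146,159): 13 bp
  [159,171): 12 bp
  [171,175): 4 bp
  [175,184): 9 bp
  [184,191): 7 bp
  [191,198): 7 bp
  [198,209): 11 bp
  [209,217): 8 bp
  [217,229): 12 bp
  [229,233): 4 bp
  [233,241): 8 bp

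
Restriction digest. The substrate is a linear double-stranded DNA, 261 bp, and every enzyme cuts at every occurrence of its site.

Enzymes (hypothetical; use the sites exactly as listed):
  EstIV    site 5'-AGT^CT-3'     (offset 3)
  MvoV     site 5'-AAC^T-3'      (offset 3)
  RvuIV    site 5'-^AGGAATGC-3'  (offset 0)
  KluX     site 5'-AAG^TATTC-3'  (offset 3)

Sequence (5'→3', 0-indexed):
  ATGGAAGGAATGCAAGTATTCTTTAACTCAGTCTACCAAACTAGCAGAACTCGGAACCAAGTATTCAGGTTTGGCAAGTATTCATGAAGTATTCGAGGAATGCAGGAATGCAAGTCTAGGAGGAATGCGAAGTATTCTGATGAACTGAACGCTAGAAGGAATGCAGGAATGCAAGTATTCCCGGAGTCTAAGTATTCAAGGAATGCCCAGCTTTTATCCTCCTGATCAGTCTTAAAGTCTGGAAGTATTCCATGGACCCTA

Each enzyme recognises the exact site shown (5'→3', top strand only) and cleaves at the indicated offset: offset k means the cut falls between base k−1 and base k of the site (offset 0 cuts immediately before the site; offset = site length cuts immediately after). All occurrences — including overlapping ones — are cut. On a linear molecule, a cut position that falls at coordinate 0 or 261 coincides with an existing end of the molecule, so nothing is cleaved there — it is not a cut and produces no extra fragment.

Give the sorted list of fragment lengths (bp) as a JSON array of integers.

[5,5,5,5,6,6,7,8,8,8,9,9,11,11,11,11,11,11,12,12,12,13,16,17,32]

Site scan:
  EstIV AGTCT/3: at [29, 112, 184, 227, 235] ⇒ [32, 115, 187, 230, 238]
  MvoV AACT/3: at [24, 38, 47, 142] ⇒ [27, 41, 50, 145]
  RvuIV AGGAATGC/0: at [5, 95, 103, 120, 156, 164, 198] ⇒ [5, 95, 103, 120, 156, 164, 198]
  KluX AAGTATTC/3: at [13, 58, 75, 86, 129, 172, 189, 242] ⇒ [16, 61, 78, 89, 132, 175, 192, 245]

Pooled cuts: [5, 16, 27, 32, 41, 50, 61, 78, 89, 95, 103, 115, 120, 132, 145, 156, 164, 175, 187, 192, 198, 230, 238, 245]

Fragment lengths:
  [0,5): 5 bp
  [5,16): 11 bp
  [16,27): 11 bp
  [27,32): 5 bp
  [32,41): 9 bp
  [41,50): 9 bp
  [50,61): 11 bp
  [61,78): 17 bp
  [78,89): 11 bp
  [89,95): 6 bp
  [95,103): 8 bp
  [103,115): 12 bp
  [115,120): 5 bp
  [120,132): 12 bp
  [132,145): 13 bp
  [145,156): 11 bp
  [156,164): 8 bp
  [164,175): 11 bp
  [175,187): 12 bp
  [187,192): 5 bp
  [192,198): 6 bp
  [198,230): 32 bp
  [230,238): 8 bp
  [238,245): 7 bp
  [245,261): 16 bp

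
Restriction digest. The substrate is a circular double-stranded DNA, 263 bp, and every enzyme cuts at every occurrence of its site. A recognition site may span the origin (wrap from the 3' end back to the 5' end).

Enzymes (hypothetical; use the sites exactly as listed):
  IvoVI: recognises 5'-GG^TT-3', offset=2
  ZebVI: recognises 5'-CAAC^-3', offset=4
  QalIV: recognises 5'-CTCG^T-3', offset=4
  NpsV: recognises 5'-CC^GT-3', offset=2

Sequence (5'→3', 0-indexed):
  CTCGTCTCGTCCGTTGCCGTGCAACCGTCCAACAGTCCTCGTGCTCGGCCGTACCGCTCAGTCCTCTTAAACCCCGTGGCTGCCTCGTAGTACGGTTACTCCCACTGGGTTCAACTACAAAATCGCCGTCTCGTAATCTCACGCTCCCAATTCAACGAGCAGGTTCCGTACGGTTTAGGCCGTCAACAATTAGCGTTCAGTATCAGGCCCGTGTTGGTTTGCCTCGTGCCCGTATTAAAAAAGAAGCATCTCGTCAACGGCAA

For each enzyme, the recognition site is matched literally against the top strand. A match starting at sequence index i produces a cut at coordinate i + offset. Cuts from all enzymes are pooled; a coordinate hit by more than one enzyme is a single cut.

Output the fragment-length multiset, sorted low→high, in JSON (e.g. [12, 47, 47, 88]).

[1,3,3,4,5,5,5,6,6,6,6,6,6,7,7,7,7,8,8,8,9,9,12,12,14,22,23,23,25]

Site scan:
  IvoVI GGTT/2: at [93, 107, 161, 171, 215] ⇒ [95, 109, 163, 173, 217]
  ZebVI CAAC/4: at [21, 29, 111, 152, 183, 254, 260] ⇒ [1, 25, 33, 115, 156, 187, 258]
  QalIV CTCGT/4: at [0, 5, 37, 83, 129, 222, 249] ⇒ [4, 9, 41, 87, 133, 226, 253]
  NpsV CCGT/2: at [10, 16, 24, 48, 73, 125, 165, 179, 208, 229] ⇒ [12, 18, 26, 50, 75, 127, 167, 181, 210, 231]

All cut coordinates (distinct, sorted): [1, 4, 9, 12, 18, 25, 26, 33, 41, 50, 75, 87, 95, 109, 115, 127, 133, 156, 163, 167, 173, 181, 187, 210, 217, 226, 231, 253, 258]

Fragments:
  1→4: 3 bp
  4→9: 5 bp
  9→12: 3 bp
  12→18: 6 bp
  18→25: 7 bp
  25→26: 1 bp
  26→33: 7 bp
  33→41: 8 bp
  41→50: 9 bp
  50→75: 25 bp
  75→87: 12 bp
  87→95: 8 bp
  95→109: 14 bp
  109→115: 6 bp
  115→127: 12 bp
  127→133: 6 bp
  133→156: 23 bp
  156→163: 7 bp
  163→167: 4 bp
  167→173: 6 bp
  173→181: 8 bp
  181→187: 6 bp
  187→210: 23 bp
  210→217: 7 bp
  217→226: 9 bp
  226→231: 5 bp
  231→253: 22 bp
  253→258: 5 bp
  258→1 (wrap): 263-258+1 = 6 bp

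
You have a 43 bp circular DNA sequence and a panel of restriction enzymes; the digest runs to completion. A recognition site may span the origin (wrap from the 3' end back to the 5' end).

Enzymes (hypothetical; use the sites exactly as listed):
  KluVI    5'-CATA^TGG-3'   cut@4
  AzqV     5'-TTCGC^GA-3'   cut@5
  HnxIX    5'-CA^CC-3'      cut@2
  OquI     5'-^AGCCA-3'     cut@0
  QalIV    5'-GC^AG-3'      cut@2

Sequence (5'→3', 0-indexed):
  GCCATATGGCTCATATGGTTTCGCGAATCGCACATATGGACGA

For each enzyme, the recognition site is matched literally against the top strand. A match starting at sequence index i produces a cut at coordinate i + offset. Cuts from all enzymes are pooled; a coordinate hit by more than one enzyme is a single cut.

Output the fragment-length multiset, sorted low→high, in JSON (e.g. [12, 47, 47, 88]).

Site scan:
  KluVI CATATGG/4: at [2, 11, 32] ⇒ [6, 15, 36]
  AzqV TTCGCGA/5: at [19] ⇒ [24]
  HnxIX (CACC, off=2): no sites
  OquI AGCCA/0: at [42] ⇒ [42]
  QalIV (GCAG, off=2): no sites

All cut coordinates (distinct, sorted): [6, 15, 24, 36, 42]

Fragments:
  6→15: 9 bp
  15→24: 9 bp
  24→36: 12 bp
  36→42: 6 bp
  42→6 (wrap): 43-42+6 = 7 bp

[6,7,9,9,12]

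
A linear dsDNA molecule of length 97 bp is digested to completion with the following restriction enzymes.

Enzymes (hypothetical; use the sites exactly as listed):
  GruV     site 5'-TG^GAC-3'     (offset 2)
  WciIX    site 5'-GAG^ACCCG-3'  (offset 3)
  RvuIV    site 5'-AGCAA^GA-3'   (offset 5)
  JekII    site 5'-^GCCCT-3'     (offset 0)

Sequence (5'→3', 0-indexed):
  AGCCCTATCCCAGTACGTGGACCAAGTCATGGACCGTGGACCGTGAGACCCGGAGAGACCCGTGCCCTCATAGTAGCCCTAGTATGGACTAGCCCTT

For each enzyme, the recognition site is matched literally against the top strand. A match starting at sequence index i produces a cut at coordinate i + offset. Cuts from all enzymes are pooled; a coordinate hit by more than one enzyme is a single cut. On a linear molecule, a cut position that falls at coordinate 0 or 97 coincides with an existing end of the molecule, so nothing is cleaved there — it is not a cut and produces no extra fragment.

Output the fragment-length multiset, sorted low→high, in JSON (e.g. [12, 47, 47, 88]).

Scan for sites:
  GruV TGGAC/2: at [17, 29, 36, 84] ⇒ [19, 31, 38, 86]
  WciIX GAGACCCG/3: at [44, 54] ⇒ [47, 57]
  RvuIV (AGCAAGA, off=5): no sites
  JekII GCCCT/0: at [1, 63, 75, 91] ⇒ [1, 63, 75, 91]

All cut coordinates (distinct, sorted): [1, 19, 31, 38, 47, 57, 63, 75, 86, 91]

Fragments:
  [0,1): 1 bp
  [1,19): 18 bp
  [19,31): 12 bp
  [31,38): 7 bp
  [38,47): 9 bp
  [47,57): 10 bp
  [57,63): 6 bp
  [63,75): 12 bp
  [75,86): 11 bp
  [86,91): 5 bp
  [91,97): 6 bp

[1,5,6,6,7,9,10,11,12,12,18]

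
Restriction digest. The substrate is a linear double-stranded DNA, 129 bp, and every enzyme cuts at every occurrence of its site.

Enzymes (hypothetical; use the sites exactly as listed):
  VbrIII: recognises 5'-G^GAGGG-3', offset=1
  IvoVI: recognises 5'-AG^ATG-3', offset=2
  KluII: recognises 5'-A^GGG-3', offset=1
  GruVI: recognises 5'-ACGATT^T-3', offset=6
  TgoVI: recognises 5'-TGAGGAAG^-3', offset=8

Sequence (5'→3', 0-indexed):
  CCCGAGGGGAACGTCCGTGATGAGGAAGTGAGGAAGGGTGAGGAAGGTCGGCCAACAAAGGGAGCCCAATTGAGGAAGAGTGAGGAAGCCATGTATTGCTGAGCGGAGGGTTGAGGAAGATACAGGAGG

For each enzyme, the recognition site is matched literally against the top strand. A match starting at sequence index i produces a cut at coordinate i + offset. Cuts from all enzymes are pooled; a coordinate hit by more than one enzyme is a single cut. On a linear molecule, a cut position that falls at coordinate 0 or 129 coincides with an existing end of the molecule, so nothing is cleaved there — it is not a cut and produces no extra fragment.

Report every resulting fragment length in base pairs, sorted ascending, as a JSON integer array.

Per-enzyme occurrences:
  VbrIII (GGAGGG, off=1): starts [104] → cuts [105]
  IvoVI (AGATG, off=2): no sites
  KluII (AGGG, off=1): starts [4, 34, 58, 106] → cuts [5, 35, 59, 107]
  GruVI (ACGATTT, off=6): no sites
  TgoVI (TGAGGAAG, off=8): starts [20, 28, 38, 70, 80, 111] → cuts [28, 36, 46, 78, 88, 119]

All cut coordinates (distinct, sorted): [5, 28, 35, 36, 46, 59, 78, 88, 105, 107, 119]

Fragment lengths:
  [0,5): 5 bp
  [5,28): 23 bp
  [28,35): 7 bp
  [35,36): 1 bp
  [36,46): 10 bp
  [46,59): 13 bp
  [59,78): 19 bp
  [78,88): 10 bp
  [88,105): 17 bp
  [105,107): 2 bp
  [107,119): 12 bp
  [119,129): 10 bp

[1,2,5,7,10,10,10,12,13,17,19,23]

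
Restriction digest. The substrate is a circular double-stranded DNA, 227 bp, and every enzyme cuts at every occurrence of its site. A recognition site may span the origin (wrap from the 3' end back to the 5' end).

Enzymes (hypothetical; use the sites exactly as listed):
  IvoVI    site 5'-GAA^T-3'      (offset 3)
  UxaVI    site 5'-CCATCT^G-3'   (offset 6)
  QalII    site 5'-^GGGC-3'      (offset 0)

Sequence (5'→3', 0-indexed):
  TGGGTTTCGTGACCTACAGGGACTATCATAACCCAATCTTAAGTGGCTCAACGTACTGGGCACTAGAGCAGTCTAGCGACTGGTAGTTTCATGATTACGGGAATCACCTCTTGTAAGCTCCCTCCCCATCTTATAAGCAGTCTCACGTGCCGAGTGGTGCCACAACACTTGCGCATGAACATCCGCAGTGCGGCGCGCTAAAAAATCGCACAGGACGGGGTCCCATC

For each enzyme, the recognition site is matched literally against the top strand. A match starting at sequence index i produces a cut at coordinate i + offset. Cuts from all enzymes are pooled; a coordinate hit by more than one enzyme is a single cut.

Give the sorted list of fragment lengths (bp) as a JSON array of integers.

Per-enzyme occurrences:
  IvoVI GAAT/3: at [100] ⇒ [103]
  UxaVI CCATCTG/6: at [222] ⇒ [1]
  QalII GGGC/0: at [57] ⇒ [57]

All cut coordinates (distinct, sorted): [1, 57, 103]

Fragment lengths:
  1→57: 56 bp
  57→103: 46 bp
  103→1 (wrap): 227-103+1 = 125 bp

[46,56,125]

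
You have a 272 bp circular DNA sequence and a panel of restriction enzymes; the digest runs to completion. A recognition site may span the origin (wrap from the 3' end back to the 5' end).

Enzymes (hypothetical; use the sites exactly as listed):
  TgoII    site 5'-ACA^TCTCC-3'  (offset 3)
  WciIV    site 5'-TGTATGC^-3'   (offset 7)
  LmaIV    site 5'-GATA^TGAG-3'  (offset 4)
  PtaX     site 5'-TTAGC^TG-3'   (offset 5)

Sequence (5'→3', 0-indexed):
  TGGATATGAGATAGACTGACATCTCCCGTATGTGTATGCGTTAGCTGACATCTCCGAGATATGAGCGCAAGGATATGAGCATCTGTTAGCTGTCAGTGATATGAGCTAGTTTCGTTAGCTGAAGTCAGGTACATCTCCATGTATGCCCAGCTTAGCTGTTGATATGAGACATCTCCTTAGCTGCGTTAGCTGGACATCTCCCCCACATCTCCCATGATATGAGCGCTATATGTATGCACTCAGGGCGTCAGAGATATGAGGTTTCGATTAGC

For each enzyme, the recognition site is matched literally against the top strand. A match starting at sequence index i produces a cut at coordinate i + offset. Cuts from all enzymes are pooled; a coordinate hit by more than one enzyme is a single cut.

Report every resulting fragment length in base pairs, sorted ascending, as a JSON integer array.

[5,6,6,6,7,8,9,10,10,11,11,11,12,13,14,14,15,15,16,18,18,18,19]

Per-enzyme occurrences:
  TgoII ACATCTCC/3: at [18, 47, 130, 168, 193, 204] ⇒ [21, 50, 133, 171, 196, 207]
  WciIV TGTATGC/7: at [32, 139, 230] ⇒ [39, 146, 237]
  LmaIV GATATGAG/4: at [2, 57, 71, 97, 160, 215, 252] ⇒ [6, 61, 75, 101, 164, 219, 256]
  PtaX TTAGCTG/5: at [40, 85, 114, 151, 176, 185, 267] ⇒ [0, 45, 90, 119, 156, 181, 190]

Pooled cuts: [0, 6, 21, 39, 45, 50, 61, 75, 90, 101, 119, 133, 146, 156, 164, 171, 181, 190, 196, 207, 219, 237, 256]

Fragment lengths:
  0→6: 6 bp
  6→21: 15 bp
  21→39: 18 bp
  39→45: 6 bp
  45→50: 5 bp
  50→61: 11 bp
  61→75: 14 bp
  75→90: 15 bp
  90→101: 11 bp
  101→119: 18 bp
  119→133: 14 bp
  133→146: 13 bp
  146→156: 10 bp
  156→164: 8 bp
  164→171: 7 bp
  171→181: 10 bp
  181→190: 9 bp
  190→196: 6 bp
  196→207: 11 bp
  207→219: 12 bp
  219→237: 18 bp
  237→256: 19 bp
  256→0 (wrap): 272-256+0 = 16 bp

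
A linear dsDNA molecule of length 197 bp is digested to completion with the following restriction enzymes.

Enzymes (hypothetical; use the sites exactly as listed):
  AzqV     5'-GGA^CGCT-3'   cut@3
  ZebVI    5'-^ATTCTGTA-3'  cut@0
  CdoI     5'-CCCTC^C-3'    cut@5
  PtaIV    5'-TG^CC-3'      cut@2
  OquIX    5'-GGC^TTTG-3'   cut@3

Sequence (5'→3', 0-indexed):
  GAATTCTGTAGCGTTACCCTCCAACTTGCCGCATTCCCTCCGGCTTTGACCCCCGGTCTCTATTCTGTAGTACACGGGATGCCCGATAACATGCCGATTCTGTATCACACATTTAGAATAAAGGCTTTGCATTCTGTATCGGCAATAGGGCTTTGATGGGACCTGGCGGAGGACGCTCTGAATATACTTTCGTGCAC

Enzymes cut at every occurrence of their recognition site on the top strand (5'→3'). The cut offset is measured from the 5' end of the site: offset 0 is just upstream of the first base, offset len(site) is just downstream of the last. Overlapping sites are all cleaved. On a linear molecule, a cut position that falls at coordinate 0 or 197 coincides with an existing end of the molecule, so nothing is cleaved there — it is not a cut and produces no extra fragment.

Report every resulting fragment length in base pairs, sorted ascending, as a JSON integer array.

[2,3,4,5,7,12,12,17,19,20,21,22,24,29]

Per-enzyme occurrences:
  AzqV GGACGCT/3: at [170] ⇒ [173]
  ZebVI ATTCTGTA/0: at [2, 61, 96, 130] ⇒ [2, 61, 96, 130]
  CdoI CCCTCC/5: at [16, 35] ⇒ [21, 40]
  PtaIV TGCC/2: at [26, 79, 91] ⇒ [28, 81, 93]
  OquIX GGCTTTG/3: at [41, 122, 148] ⇒ [44, 125, 151]

All cut coordinates (distinct, sorted): [2, 21, 28, 40, 44, 61, 81, 93, 96, 125, 130, 151, 173]

Fragment lengths:
  [0,2): 2 bp
  [2,21): 19 bp
  [21,28): 7 bp
  [28,40): 12 bp
  [40,44): 4 bp
  [44,61): 17 bp
  [61,81): 20 bp
  [81,93): 12 bp
  [93,96): 3 bp
  [96,125): 29 bp
  [125,130): 5 bp
  [130,151): 21 bp
  [151,173): 22 bp
  [173,197): 24 bp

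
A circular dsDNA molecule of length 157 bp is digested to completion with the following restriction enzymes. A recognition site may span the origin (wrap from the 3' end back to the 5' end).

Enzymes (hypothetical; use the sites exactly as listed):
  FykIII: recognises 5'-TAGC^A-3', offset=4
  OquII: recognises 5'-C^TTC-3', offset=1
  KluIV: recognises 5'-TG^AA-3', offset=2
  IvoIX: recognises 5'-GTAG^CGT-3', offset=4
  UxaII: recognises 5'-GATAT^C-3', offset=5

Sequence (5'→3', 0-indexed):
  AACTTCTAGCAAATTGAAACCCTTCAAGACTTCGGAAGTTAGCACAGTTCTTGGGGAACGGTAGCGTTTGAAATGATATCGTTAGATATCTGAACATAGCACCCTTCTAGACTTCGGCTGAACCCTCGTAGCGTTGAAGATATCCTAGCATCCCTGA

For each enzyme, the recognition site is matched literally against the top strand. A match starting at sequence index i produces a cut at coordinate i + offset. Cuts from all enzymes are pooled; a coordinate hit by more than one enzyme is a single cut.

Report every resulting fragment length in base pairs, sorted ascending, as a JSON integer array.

Site scan:
  FykIII TAGCA/4: at [6, 39, 96, 145] ⇒ [10, 43, 100, 149]
  OquII CTTC/1: at [2, 21, 29, 103, 111] ⇒ [3, 22, 30, 104, 112]
  KluIV TGAA/2: at [14, 68, 90, 118, 134, 154] ⇒ [16, 70, 92, 120, 136, 156]
  IvoIX GTAGCGT/4: at [60, 127] ⇒ [64, 131]
  UxaII GATATC/5: at [74, 84, 138] ⇒ [79, 89, 143]

All cut coordinates (distinct, sorted): [3, 10, 16, 22, 30, 43, 64, 70, 79, 89, 92, 100, 104, 112, 120, 131, 136, 143, 149, 156]

Fragment lengths:
  3→10: 7 bp
  10→16: 6 bp
  16→22: 6 bp
  22→30: 8 bp
  30→43: 13 bp
  43→64: 21 bp
  64→70: 6 bp
  70→79: 9 bp
  79→89: 10 bp
  89→92: 3 bp
  92→100: 8 bp
  100→104: 4 bp
  104→112: 8 bp
  112→120: 8 bp
  120→131: 11 bp
  131→136: 5 bp
  136→143: 7 bp
  143→149: 6 bp
  149→156: 7 bp
  156→3 (wrap): 157-156+3 = 4 bp

[3,4,4,5,6,6,6,6,7,7,7,8,8,8,8,9,10,11,13,21]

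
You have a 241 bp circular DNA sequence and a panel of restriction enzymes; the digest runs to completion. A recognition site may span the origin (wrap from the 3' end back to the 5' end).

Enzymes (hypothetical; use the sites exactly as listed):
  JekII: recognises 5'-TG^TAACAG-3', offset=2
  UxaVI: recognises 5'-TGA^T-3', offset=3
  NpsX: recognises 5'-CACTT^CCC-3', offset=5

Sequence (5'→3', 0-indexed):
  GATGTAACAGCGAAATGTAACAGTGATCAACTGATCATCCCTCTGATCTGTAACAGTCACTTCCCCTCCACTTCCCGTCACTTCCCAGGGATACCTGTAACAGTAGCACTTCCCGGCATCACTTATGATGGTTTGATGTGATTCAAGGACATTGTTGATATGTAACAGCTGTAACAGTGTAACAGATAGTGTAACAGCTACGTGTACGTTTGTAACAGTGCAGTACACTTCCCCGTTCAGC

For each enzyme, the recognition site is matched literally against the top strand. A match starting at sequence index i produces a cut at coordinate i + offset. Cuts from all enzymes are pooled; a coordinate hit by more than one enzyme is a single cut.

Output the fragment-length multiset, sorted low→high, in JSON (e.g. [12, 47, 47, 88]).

Per-enzyme occurrences:
  JekII TGTAACAG/2: at [2, 15, 48, 95, 160, 169, 177, 189, 210] ⇒ [4, 17, 50, 97, 162, 171, 179, 191, 212]
  UxaVI TGAT/3: at [23, 31, 43, 125, 133, 138, 155] ⇒ [26, 34, 46, 128, 136, 141, 158]
  NpsX CACTTCCC/5: at [57, 68, 78, 106, 225] ⇒ [62, 73, 83, 111, 230]

All cut coordinates (distinct, sorted): [4, 17, 26, 34, 46, 50, 62, 73, 83, 97, 111, 128, 136, 141, 158, 162, 171, 179, 191, 212, 230]

Fragment lengths:
  4→17: 13 bp
  17→26: 9 bp
  26→34: 8 bp
  34→46: 12 bp
  46→50: 4 bp
  50→62: 12 bp
  62→73: 11 bp
  73→83: 10 bp
  83→97: 14 bp
  97→111: 14 bp
  111→128: 17 bp
  128→136: 8 bp
  136→141: 5 bp
  141→158: 17 bp
  158→162: 4 bp
  162→171: 9 bp
  171→179: 8 bp
  179→191: 12 bp
  191→212: 21 bp
  212→230: 18 bp
  230→4 (wrap): 241-230+4 = 15 bp

[4,4,5,8,8,8,9,9,10,11,12,12,12,13,14,14,15,17,17,18,21]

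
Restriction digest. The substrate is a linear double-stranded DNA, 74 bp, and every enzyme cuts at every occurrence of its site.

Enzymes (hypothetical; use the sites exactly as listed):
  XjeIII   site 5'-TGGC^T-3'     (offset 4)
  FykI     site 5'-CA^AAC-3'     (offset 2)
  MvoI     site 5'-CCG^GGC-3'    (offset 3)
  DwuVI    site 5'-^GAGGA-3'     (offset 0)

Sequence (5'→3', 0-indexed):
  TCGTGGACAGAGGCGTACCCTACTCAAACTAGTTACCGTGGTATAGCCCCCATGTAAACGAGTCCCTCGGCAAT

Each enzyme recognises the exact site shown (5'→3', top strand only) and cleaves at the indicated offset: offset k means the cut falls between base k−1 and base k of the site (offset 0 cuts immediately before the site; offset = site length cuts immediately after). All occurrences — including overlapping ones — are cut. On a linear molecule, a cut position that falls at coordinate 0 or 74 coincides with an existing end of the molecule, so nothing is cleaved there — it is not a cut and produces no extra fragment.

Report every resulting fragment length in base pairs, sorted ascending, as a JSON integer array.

[26,48]

Per-enzyme occurrences:
  XjeIII (TGGCT, off=4): no sites
  FykI (CAAAC, off=2): starts [24] → cuts [26]
  MvoI (CCGGGC, off=3): no sites
  DwuVI (GAGGA, off=0): no sites

Pooled cuts: [26]

Fragment lengths:
  [0,26): 26 bp
  [26,74): 48 bp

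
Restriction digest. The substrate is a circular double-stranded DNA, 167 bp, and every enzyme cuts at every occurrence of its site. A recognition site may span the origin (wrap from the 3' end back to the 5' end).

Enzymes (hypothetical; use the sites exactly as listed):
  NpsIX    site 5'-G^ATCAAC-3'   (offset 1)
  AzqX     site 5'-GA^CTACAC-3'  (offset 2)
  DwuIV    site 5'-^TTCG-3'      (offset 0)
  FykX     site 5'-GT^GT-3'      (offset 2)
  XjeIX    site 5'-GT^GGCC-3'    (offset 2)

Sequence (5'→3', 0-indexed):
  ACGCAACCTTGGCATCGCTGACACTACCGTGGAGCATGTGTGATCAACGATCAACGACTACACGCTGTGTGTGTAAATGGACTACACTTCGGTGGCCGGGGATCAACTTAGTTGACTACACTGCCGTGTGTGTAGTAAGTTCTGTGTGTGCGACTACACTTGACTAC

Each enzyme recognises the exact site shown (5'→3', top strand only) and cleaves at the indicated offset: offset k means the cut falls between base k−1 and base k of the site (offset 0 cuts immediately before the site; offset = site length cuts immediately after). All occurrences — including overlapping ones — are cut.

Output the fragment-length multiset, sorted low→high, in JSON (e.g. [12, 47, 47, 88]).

[2,2,2,2,2,3,6,6,6,7,8,8,9,10,11,12,14,14,43]

Site scan:
  NpsIX (GATCAAC, off=1): starts [41, 48, 100] → cuts [42, 49, 101]
  AzqX (GACTACAC, off=2): starts [55, 79, 113, 151, 161] → cuts [57, 81, 115, 153, 163]
  DwuIV (TTCG, off=0): starts [87] → cuts [87]
  FykX (GTGT, off=2): starts [37, 66, 68, 70, 125, 127, 129, 143, 145] → cuts [39, 68, 70, 72, 127, 129, 131, 145, 147]
  XjeIX (GTGGCC, off=2): starts [91] → cuts [93]

Pooled cuts: [39, 42, 49, 57, 68, 70, 72, 81, 87, 93, 101, 115, 127, 129, 131, 145, 147, 153, 163]

Fragments:
  39→42: 3 bp
  42→49: 7 bp
  49→57: 8 bp
  57→68: 11 bp
  68→70: 2 bp
  70→72: 2 bp
  72→81: 9 bp
  81→87: 6 bp
  87→93: 6 bp
  93→101: 8 bp
  101→115: 14 bp
  115→127: 12 bp
  127→129: 2 bp
  129→131: 2 bp
  131→145: 14 bp
  145→147: 2 bp
  147→153: 6 bp
  153→163: 10 bp
  163→39 (wrap): 167-163+39 = 43 bp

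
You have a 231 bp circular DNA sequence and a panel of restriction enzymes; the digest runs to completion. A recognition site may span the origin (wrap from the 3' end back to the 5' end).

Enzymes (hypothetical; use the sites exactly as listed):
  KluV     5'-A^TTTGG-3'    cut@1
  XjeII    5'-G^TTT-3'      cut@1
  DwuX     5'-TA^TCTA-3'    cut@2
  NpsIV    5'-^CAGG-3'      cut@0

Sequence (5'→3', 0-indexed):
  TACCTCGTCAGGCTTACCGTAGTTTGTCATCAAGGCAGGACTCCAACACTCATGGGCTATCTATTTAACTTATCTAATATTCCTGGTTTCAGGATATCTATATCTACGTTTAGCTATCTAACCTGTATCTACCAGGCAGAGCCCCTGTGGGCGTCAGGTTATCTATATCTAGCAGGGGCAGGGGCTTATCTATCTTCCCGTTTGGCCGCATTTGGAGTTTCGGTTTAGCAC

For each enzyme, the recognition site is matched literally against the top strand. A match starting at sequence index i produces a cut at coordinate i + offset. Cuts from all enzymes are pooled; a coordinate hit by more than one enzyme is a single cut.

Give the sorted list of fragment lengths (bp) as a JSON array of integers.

[3,5,5,6,6,6,6,6,7,7,7,8,10,10,11,12,13,13,14,14,16,22,24]

Per-enzyme occurrences:
  KluV ATTTGG/1: at [209] ⇒ [210]
  XjeII GTTT/1: at [21, 85, 107, 199, 216, 222] ⇒ [22, 86, 108, 200, 217, 223]
  DwuX TATCTA/2: at [57, 70, 94, 100, 114, 125, 159, 165, 186] ⇒ [59, 72, 96, 102, 116, 127, 161, 167, 188]
  NpsIV CAGG/0: at [8, 35, 89, 132, 154, 172, 178] ⇒ [8, 35, 89, 132, 154, 172, 178]

Pooled cuts: [8, 22, 35, 59, 72, 86, 89, 96, 102, 108, 116, 127, 132, 154, 161, 167, 172, 178, 188, 200, 210, 217, 223]

Fragments:
  8→22: 14 bp
  22→35: 13 bp
  35→59: 24 bp
  59→72: 13 bp
  72→86: 14 bp
  86→89: 3 bp
  89→96: 7 bp
  96→102: 6 bp
  102→108: 6 bp
  108→116: 8 bp
  116→127: 11 bp
  127→132: 5 bp
  132→154: 22 bp
  154→161: 7 bp
  161→167: 6 bp
  167→172: 5 bp
  172→178: 6 bp
  178→188: 10 bp
  188→200: 12 bp
  200→210: 10 bp
  210→217: 7 bp
  217→223: 6 bp
  223→8 (wrap): 231-223+8 = 16 bp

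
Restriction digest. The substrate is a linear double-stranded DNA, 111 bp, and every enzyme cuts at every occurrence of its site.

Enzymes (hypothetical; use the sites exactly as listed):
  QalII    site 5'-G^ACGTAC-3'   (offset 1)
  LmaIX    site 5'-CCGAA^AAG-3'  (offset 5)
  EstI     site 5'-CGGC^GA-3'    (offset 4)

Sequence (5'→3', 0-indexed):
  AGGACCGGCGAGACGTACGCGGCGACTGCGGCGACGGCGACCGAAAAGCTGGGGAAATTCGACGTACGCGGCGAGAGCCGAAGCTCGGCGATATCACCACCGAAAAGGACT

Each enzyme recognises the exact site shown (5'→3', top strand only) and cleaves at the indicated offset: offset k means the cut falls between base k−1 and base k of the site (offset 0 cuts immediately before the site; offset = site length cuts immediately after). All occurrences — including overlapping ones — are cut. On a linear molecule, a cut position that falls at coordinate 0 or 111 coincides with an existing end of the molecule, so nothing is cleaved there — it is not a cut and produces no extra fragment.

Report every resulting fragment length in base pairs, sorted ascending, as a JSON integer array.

Scan for sites:
  QalII GACGTAC/1: at [11, 60] ⇒ [12, 61]
  LmaIX CCGAAAAG/5: at [40, 99] ⇒ [45, 104]
  EstI CGGCGA/4: at [5, 19, 28, 34, 68, 85] ⇒ [9, 23, 32, 38, 72, 89]

All cut coordinates (distinct, sorted): [9, 12, 23, 32, 38, 45, 61, 72, 89, 104]

Fragment lengths:
  [0,9): 9 bp
  [9,12): 3 bp
  [12,23): 11 bp
  [23,32): 9 bp
  [32,38): 6 bp
  [38,45): 7 bp
  [45,61): 16 bp
  [61,72): 11 bp
  [72,89): 17 bp
  [89,104): 15 bp
  [104,111): 7 bp

[3,6,7,7,9,9,11,11,15,16,17]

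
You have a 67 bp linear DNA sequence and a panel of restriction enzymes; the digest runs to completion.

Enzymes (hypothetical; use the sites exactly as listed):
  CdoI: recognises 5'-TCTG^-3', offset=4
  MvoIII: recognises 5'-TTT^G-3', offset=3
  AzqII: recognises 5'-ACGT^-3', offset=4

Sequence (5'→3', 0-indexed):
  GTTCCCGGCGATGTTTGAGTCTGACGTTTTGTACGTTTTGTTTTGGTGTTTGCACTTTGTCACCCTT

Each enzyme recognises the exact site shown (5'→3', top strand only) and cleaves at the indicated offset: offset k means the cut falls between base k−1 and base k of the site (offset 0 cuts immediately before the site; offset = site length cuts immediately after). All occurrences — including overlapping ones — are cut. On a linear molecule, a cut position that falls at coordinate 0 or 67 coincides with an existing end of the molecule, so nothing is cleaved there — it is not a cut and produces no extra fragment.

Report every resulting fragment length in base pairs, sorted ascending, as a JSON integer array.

Per-enzyme occurrences:
  CdoI TCTG/4: at [19] ⇒ [23]
  MvoIII TTTG/3: at [13, 27, 36, 41, 48, 55] ⇒ [16, 30, 39, 44, 51, 58]
  AzqII ACGT/4: at [23, 32] ⇒ [27, 36]

Pooled cuts: [16, 23, 27, 30, 36, 39, 44, 51, 58]

Fragment lengths:
  [0,16): 16 bp
  [16,23): 7 bp
  [23,27): 4 bp
  [27,30): 3 bp
  [30,36): 6 bp
  [36,39): 3 bp
  [39,44): 5 bp
  [44,51): 7 bp
  [51,58): 7 bp
  [58,67): 9 bp

[3,3,4,5,6,7,7,7,9,16]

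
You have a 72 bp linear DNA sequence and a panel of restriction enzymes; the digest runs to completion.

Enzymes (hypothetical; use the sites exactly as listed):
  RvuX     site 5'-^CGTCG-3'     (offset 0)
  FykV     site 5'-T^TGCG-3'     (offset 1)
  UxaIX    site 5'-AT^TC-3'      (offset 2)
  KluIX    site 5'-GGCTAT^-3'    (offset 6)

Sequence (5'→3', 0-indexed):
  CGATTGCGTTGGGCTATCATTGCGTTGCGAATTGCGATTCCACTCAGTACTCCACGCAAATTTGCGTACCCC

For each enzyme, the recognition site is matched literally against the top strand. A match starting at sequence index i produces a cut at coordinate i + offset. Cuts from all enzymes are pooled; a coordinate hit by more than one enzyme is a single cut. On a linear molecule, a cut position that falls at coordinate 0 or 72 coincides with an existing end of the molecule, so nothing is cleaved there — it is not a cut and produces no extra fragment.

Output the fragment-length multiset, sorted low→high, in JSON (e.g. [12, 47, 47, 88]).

Scan for sites:
  RvuX (CGTCG, off=0): no sites
  FykV (TTGCG, off=1): starts [3, 19, 24, 31, 61] → cuts [4, 20, 25, 32, 62]
  UxaIX (ATTC, off=2): starts [36] → cuts [38]
  KluIX (GGCTAT, off=6): starts [11] → cuts [17]

Pooled cuts: [4, 17, 20, 25, 32, 38, 62]

Fragments:
  [0,4): 4 bp
  [4,17): 13 bp
  [17,20): 3 bp
  [20,25): 5 bp
  [25,32): 7 bp
  [32,38): 6 bp
  [38,62): 24 bp
  [62,72): 10 bp

[3,4,5,6,7,10,13,24]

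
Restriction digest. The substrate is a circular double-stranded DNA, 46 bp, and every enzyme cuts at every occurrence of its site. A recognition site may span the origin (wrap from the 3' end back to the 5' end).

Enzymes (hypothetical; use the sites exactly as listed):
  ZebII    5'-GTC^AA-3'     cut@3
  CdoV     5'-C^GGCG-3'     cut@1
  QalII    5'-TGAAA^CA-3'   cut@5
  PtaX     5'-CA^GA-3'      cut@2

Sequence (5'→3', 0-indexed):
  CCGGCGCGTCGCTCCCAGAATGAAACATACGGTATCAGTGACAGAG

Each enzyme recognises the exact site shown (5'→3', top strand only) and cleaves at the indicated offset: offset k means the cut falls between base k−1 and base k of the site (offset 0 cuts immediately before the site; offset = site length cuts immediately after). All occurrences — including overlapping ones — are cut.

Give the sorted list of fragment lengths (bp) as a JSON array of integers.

Site scan:
  ZebII (GTCAA, off=3): no sites
  CdoV CGGCG/1: at [1] ⇒ [2]
  QalII TGAAACA/5: at [20] ⇒ [25]
  PtaX CAGA/2: at [15, 41] ⇒ [17, 43]

Pooled cuts: [2, 17, 25, 43]

Fragment lengths:
  2→17: 15 bp
  17→25: 8 bp
  25→43: 18 bp
  43→2 (wrap): 46-43+2 = 5 bp

[5,8,15,18]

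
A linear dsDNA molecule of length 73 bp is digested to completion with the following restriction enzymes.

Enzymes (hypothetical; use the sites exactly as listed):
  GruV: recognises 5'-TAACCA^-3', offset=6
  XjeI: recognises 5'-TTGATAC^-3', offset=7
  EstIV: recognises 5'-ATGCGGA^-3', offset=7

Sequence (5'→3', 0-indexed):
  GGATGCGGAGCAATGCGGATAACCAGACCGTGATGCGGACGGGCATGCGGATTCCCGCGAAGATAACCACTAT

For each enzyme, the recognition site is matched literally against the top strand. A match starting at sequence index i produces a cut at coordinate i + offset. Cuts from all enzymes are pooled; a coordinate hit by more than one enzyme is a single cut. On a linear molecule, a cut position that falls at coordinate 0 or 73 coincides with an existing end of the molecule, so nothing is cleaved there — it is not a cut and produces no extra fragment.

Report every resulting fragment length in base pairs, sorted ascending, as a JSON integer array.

[4,6,9,10,12,14,18]

Per-enzyme occurrences:
  GruV (TAACCA, off=6): starts [19, 63] → cuts [25, 69]
  XjeI (TTGATAC, off=7): no sites
  EstIV (ATGCGGA, off=7): starts [2, 12, 32, 44] → cuts [9, 19, 39, 51]

Pooled cuts: [9, 19, 25, 39, 51, 69]

Fragments:
  [0,9): 9 bp
  [9,19): 10 bp
  [19,25): 6 bp
  [25,39): 14 bp
  [39,51): 12 bp
  [51,69): 18 bp
  [69,73): 4 bp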